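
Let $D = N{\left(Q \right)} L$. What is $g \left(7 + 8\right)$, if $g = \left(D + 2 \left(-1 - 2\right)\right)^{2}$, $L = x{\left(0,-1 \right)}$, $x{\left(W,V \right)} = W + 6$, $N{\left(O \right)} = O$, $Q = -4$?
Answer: $13500$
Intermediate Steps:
$x{\left(W,V \right)} = 6 + W$
$L = 6$ ($L = 6 + 0 = 6$)
$D = -24$ ($D = \left(-4\right) 6 = -24$)
$g = 900$ ($g = \left(-24 + 2 \left(-1 - 2\right)\right)^{2} = \left(-24 + 2 \left(-3\right)\right)^{2} = \left(-24 - 6\right)^{2} = \left(-30\right)^{2} = 900$)
$g \left(7 + 8\right) = 900 \left(7 + 8\right) = 900 \cdot 15 = 13500$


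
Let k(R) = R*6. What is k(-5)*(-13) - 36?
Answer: 354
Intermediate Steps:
k(R) = 6*R
k(-5)*(-13) - 36 = (6*(-5))*(-13) - 36 = -30*(-13) - 36 = 390 - 36 = 354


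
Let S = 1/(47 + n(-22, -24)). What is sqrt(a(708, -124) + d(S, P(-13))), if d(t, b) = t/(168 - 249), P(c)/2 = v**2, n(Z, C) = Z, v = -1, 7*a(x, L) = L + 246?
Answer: 23*sqrt(3269)/315 ≈ 4.1747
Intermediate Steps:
a(x, L) = 246/7 + L/7 (a(x, L) = (L + 246)/7 = (246 + L)/7 = 246/7 + L/7)
P(c) = 2 (P(c) = 2*(-1)**2 = 2*1 = 2)
S = 1/25 (S = 1/(47 - 22) = 1/25 ≈ 0.040000)
d(t, b) = -t/81 (d(t, b) = t/(-81) = t*(-1/81) = -t/81)
sqrt(a(708, -124) + d(S, P(-13))) = sqrt((246/7 + (1/7)*(-124)) - 1/81*1/25) = sqrt((246/7 - 124/7) - 1/2025) = sqrt(122/7 - 1/2025) = sqrt(247043/14175) = 23*sqrt(3269)/315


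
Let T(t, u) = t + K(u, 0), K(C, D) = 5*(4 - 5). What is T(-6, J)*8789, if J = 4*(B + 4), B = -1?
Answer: -96679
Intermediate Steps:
K(C, D) = -5 (K(C, D) = 5*(-1) = -5)
J = 12 (J = 4*(-1 + 4) = 4*3 = 12)
T(t, u) = -5 + t (T(t, u) = t - 5 = -5 + t)
T(-6, J)*8789 = (-5 - 6)*8789 = -11*8789 = -96679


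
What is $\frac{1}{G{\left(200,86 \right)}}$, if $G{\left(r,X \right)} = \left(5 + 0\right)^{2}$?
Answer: $\frac{1}{25} \approx 0.04$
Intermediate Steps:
$G{\left(r,X \right)} = 25$ ($G{\left(r,X \right)} = 5^{2} = 25$)
$\frac{1}{G{\left(200,86 \right)}} = \frac{1}{25}$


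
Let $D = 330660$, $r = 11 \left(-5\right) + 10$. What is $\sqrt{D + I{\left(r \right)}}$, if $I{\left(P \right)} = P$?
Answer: $3 \sqrt{36735} \approx 574.99$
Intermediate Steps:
$r = -45$ ($r = -55 + 10 = -45$)
$\sqrt{D + I{\left(r \right)}} = \sqrt{330660 - 45} = \sqrt{330615} = 3 \sqrt{36735}$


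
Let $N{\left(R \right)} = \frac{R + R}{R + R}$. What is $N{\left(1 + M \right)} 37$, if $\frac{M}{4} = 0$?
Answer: $37$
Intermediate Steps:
$M = 0$ ($M = 4 \cdot 0 = 0$)
$N{\left(R \right)} = 1$ ($N{\left(R \right)} = \frac{2 R}{2 R} = 2 R \frac{1}{2 R} = 1$)
$N{\left(1 + M \right)} 37 = 1 \cdot 37 = 37$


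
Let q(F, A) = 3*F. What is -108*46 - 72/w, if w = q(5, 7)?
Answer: -24864/5 ≈ -4972.8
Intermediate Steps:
w = 15 (w = 3*5 = 15)
-108*46 - 72/w = -108*46 - 72/15 = -4968 - 72*1/15 = -4968 - 24/5 = -24864/5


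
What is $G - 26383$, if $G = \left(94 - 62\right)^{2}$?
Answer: $-25359$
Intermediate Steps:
$G = 1024$ ($G = 32^{2} = 1024$)
$G - 26383 = 1024 - 26383 = -25359$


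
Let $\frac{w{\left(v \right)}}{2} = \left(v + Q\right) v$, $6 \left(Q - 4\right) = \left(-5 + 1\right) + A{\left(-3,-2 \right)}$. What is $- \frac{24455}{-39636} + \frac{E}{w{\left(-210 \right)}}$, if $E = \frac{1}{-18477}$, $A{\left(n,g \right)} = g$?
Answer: $\frac{90935825702}{147386317365} \approx 0.61699$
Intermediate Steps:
$Q = 3$ ($Q = 4 + \frac{\left(-5 + 1\right) - 2}{6} = 4 + \frac{-4 - 2}{6} = 4 + \frac{1}{6} \left(-6\right) = 4 - 1 = 3$)
$E = - \frac{1}{18477} \approx -5.4121 \cdot 10^{-5}$
$w{\left(v \right)} = 2 v \left(3 + v\right)$ ($w{\left(v \right)} = 2 \left(v + 3\right) v = 2 \left(3 + v\right) v = 2 v \left(3 + v\right)$)
$- \frac{24455}{-39636} + \frac{E}{w{\left(-210 \right)}} = - \frac{24455}{-39636} - \frac{1}{18477 \cdot 2 \left(-210\right) \left(3 - 210\right)} = \left(-24455\right) \left(- \frac{1}{39636}\right) - \frac{1}{18477 \cdot 2 \left(-210\right) \left(-207\right)} = \frac{24455}{39636} - \frac{1}{18477 \cdot 86940} = \frac{24455}{39636} - \frac{1}{1606390380} = \frac{90935825702}{147386317365}$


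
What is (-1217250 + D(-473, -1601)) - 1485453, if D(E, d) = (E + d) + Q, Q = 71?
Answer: -2704706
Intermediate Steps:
D(E, d) = 71 + E + d (D(E, d) = (E + d) + 71 = 71 + E + d)
(-1217250 + D(-473, -1601)) - 1485453 = (-1217250 + (71 - 473 - 1601)) - 1485453 = (-1217250 - 2003) - 1485453 = -1219253 - 1485453 = -2704706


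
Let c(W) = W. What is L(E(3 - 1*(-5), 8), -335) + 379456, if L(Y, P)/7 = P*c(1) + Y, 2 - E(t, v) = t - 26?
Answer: 377251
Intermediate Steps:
E(t, v) = 28 - t (E(t, v) = 2 - (t - 26) = 2 - (-26 + t) = 2 + (26 - t) = 28 - t)
L(Y, P) = 7*P + 7*Y (L(Y, P) = 7*(P*1 + Y) = 7*(P + Y) = 7*P + 7*Y)
L(E(3 - 1*(-5), 8), -335) + 379456 = (7*(-335) + 7*(28 - (3 - 1*(-5)))) + 379456 = (-2345 + 7*(28 - (3 + 5))) + 379456 = (-2345 + 7*(28 - 1*8)) + 379456 = (-2345 + 7*(28 - 8)) + 379456 = (-2345 + 7*20) + 379456 = (-2345 + 140) + 379456 = -2205 + 379456 = 377251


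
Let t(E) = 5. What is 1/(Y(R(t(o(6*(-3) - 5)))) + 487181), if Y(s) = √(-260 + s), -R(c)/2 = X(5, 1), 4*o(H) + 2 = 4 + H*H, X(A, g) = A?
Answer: 487181/237345327031 - 3*I*√30/237345327031 ≈ 2.0526e-6 - 6.9231e-11*I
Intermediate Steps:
o(H) = ½ + H²/4 (o(H) = -½ + (4 + H*H)/4 = -½ + (4 + H²)/4 = -½ + (1 + H²/4) = ½ + H²/4)
R(c) = -10 (R(c) = -2*5 = -10)
1/(Y(R(t(o(6*(-3) - 5)))) + 487181) = 1/(√(-260 - 10) + 487181) = 1/(√(-270) + 487181) = 1/(3*I*√30 + 487181) = 1/(487181 + 3*I*√30)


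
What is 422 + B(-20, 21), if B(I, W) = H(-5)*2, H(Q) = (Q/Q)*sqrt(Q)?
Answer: 422 + 2*I*sqrt(5) ≈ 422.0 + 4.4721*I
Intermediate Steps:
H(Q) = sqrt(Q) (H(Q) = 1*sqrt(Q) = sqrt(Q))
B(I, W) = 2*I*sqrt(5) (B(I, W) = sqrt(-5)*2 = (I*sqrt(5))*2 = 2*I*sqrt(5))
422 + B(-20, 21) = 422 + 2*I*sqrt(5)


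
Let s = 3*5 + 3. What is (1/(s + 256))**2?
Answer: 1/75076 ≈ 1.3320e-5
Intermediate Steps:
s = 18 (s = 15 + 3 = 18)
(1/(s + 256))**2 = (1/(18 + 256))**2 = (1/274)**2 = 1/75076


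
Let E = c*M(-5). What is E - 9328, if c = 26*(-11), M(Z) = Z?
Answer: -7898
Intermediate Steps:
c = -286
E = 1430 (E = -286*(-5) = 1430)
E - 9328 = 1430 - 9328 = -7898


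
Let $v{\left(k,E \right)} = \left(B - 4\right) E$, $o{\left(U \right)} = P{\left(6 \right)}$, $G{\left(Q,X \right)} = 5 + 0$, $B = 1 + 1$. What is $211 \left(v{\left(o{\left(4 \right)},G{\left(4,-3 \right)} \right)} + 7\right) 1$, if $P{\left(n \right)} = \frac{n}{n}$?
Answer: $-633$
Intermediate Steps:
$B = 2$
$P{\left(n \right)} = 1$
$G{\left(Q,X \right)} = 5$
$o{\left(U \right)} = 1$
$v{\left(k,E \right)} = - 2 E$ ($v{\left(k,E \right)} = \left(2 - 4\right) E = - 2 E$)
$211 \left(v{\left(o{\left(4 \right)},G{\left(4,-3 \right)} \right)} + 7\right) 1 = 211 \left(\left(-2\right) 5 + 7\right) 1 = 211 \left(-10 + 7\right) 1 = 211 \left(\left(-3\right) 1\right) = 211 \left(-3\right) = -633$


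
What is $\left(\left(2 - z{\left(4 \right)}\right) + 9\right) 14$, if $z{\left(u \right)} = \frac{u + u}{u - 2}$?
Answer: $98$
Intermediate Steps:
$z{\left(u \right)} = \frac{2 u}{-2 + u}$
$\left(\left(2 - z{\left(4 \right)}\right) + 9\right) 14 = \left(\left(2 - 2 \cdot 4 \frac{1}{-2 + 4}\right) + 9\right) 14 = \left(\left(2 - 2 \cdot 4 \cdot \frac{1}{2}\right) + 9\right) 14 = \left(\left(2 - 4\right) + 9\right) 14 = \left(-2 + 9\right) 14 = 7 \cdot 14 = 98$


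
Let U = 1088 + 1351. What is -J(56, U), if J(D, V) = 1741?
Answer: -1741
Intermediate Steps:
U = 2439
-J(56, U) = -1*1741 = -1741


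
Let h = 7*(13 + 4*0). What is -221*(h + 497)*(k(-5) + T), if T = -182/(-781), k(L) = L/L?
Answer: -125139924/781 ≈ -1.6023e+5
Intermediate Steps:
k(L) = 1
T = 182/781 (T = -182*(-1/781) = 182/781 ≈ 0.23303)
h = 91 (h = 7*(13 + 0) = 7*13 = 91)
-221*(h + 497)*(k(-5) + T) = -221*(91 + 497)*(1 + 182/781) = -129948*963/781 = -221*566244/781 = -125139924/781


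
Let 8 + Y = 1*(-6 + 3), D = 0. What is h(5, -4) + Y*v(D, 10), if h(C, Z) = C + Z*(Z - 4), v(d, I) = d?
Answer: 37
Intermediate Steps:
Y = -11 (Y = -8 + 1*(-6 + 3) = -8 + 1*(-3) = -8 - 3 = -11)
h(C, Z) = C + Z*(-4 + Z)
h(5, -4) + Y*v(D, 10) = (5 + (-4)² - 4*(-4)) - 11*0 = (5 + 16 + 16) + 0 = 37 + 0 = 37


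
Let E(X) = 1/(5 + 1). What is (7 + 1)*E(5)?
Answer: 4/3 ≈ 1.3333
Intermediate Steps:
E(X) = 1/6
(7 + 1)*E(5) = (7 + 1)*(1/6) = 8*(1/6) = 4/3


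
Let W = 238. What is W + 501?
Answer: 739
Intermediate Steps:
W + 501 = 238 + 501 = 739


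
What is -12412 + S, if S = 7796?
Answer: -4616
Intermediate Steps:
-12412 + S = -12412 + 7796 = -4616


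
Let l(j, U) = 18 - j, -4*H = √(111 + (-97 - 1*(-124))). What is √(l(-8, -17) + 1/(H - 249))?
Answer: √(25892 + 26*√138)/√(996 + √138) ≈ 5.0986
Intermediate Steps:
H = -√138/4 (H = -√(111 + (-97 - 1*(-124)))/4 = -√(111 + (-97 + 124))/4 = -√(111 + 27)/4 = -√138/4 ≈ -2.9368)
√(l(-8, -17) + 1/(H - 249)) = √((18 - 1*(-8)) + 1/(-√138/4 - 249)) = √((18 + 8) + 1/(-249 - √138/4)) = √(26 + 1/(-249 - √138/4))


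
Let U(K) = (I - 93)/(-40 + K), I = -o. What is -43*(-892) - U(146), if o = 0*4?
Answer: 4065829/106 ≈ 38357.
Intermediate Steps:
o = 0
I = 0 (I = -1*0 = 0)
U(K) = -93/(-40 + K) (U(K) = (0 - 93)/(-40 + K) = -93/(-40 + K))
-43*(-892) - U(146) = -43*(-892) - (-93)/(-40 + 146) = 38356 - (-93)/106 = 38356 - 1*(-93/106) = 38356 + 93/106 = 4065829/106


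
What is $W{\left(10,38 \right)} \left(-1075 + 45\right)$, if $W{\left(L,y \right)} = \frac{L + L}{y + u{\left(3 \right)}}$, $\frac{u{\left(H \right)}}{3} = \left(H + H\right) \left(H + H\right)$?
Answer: $- \frac{10300}{73} \approx -141.1$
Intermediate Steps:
$u{\left(H \right)} = 12 H^{2}$ ($u{\left(H \right)} = 3 \left(H + H\right) \left(H + H\right) = 3 \cdot 2 H 2 H = 3 \cdot 4 H^{2} = 12 H^{2}$)
$W{\left(L,y \right)} = \frac{2 L}{108 + y}$ ($W{\left(L,y \right)} = \frac{L + L}{y + 12 \cdot 3^{2}} = \frac{2 L}{y + 12 \cdot 9} = \frac{2 L}{y + 108} = \frac{2 L}{108 + y}$)
$W{\left(10,38 \right)} \left(-1075 + 45\right) = 2 \cdot 10 \frac{1}{108 + 38} \left(-1075 + 45\right) = 2 \cdot 10 \cdot \frac{1}{146} \left(-1030\right) = \frac{10}{73} \left(-1030\right) = - \frac{10300}{73}$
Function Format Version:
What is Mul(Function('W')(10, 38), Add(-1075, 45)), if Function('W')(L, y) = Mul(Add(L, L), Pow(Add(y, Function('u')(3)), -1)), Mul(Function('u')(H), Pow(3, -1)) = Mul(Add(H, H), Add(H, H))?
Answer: Rational(-10300, 73) ≈ -141.10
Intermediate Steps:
Function('u')(H) = Mul(12, Pow(H, 2)) (Function('u')(H) = Mul(3, Mul(Add(H, H), Add(H, H))) = Mul(3, Mul(Mul(2, H), Mul(2, H))) = Mul(3, Mul(4, Pow(H, 2))) = Mul(12, Pow(H, 2)))
Function('W')(L, y) = Mul(2, L, Pow(Add(108, y), -1)) (Function('W')(L, y) = Mul(Add(L, L), Pow(Add(y, Mul(12, Pow(3, 2))), -1)) = Mul(Mul(2, L), Pow(Add(y, Mul(12, 9)), -1)) = Mul(Mul(2, L), Pow(Add(y, 108), -1)) = Mul(Mul(2, L), Pow(Add(108, y), -1)) = Mul(2, L, Pow(Add(108, y), -1)))
Mul(Function('W')(10, 38), Add(-1075, 45)) = Mul(Mul(2, 10, Pow(Add(108, 38), -1)), Add(-1075, 45)) = Mul(Mul(2, 10, Pow(146, -1)), -1030) = Mul(Mul(2, 10, Rational(1, 146)), -1030) = Mul(Rational(10, 73), -1030) = Rational(-10300, 73)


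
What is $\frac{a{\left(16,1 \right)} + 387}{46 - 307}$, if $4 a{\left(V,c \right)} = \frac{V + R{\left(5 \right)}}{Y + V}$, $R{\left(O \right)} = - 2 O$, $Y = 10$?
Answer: $- \frac{6709}{4524} \approx -1.483$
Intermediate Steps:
$a{\left(V,c \right)} = \frac{-10 + V}{4 \left(10 + V\right)}$ ($a{\left(V,c \right)} = \frac{\left(V - 10\right) \frac{1}{10 + V}}{4} = \frac{\left(-10 + V\right) \frac{1}{10 + V}}{4} = \frac{\frac{1}{10 + V} \left(-10 + V\right)}{4} = \frac{-10 + V}{4 \left(10 + V\right)}$)
$\frac{a{\left(16,1 \right)} + 387}{46 - 307} = \frac{\frac{-10 + 16}{4 \left(10 + 16\right)} + 387}{46 - 307} = \frac{\frac{1}{4} \cdot \frac{1}{26} \cdot 6 + 387}{-261} = \left(\frac{1}{4} \cdot \frac{1}{26} \cdot 6 + 387\right) \left(- \frac{1}{261}\right) = \left(\frac{3}{52} + 387\right) \left(- \frac{1}{261}\right) = \frac{20127}{52} \left(- \frac{1}{261}\right) = - \frac{6709}{4524}$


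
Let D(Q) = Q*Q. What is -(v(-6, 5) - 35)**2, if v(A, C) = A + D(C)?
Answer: -256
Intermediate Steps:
D(Q) = Q**2
v(A, C) = A + C**2
-(v(-6, 5) - 35)**2 = -((-6 + 5**2) - 35)**2 = -((-6 + 25) - 35)**2 = -(19 - 35)**2 = -1*(-16)**2 = -1*256 = -256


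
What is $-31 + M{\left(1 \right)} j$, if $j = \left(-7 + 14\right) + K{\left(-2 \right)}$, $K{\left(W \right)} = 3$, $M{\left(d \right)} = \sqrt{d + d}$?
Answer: $-31 + 10 \sqrt{2} \approx -16.858$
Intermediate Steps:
$M{\left(d \right)} = \sqrt{2} \sqrt{d}$ ($M{\left(d \right)} = \sqrt{2 d} = \sqrt{2} \sqrt{d}$)
$j = 10$ ($j = \left(-7 + 14\right) + 3 = 7 + 3 = 10$)
$-31 + M{\left(1 \right)} j = -31 + \sqrt{2} \sqrt{1} \cdot 10 = -31 + \sqrt{2} \cdot 1 \cdot 10 = -31 + \sqrt{2} \cdot 10 = -31 + 10 \sqrt{2}$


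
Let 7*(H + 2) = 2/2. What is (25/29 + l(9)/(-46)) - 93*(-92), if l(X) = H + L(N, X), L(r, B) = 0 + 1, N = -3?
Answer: 39952076/4669 ≈ 8556.9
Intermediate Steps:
L(r, B) = 1
H = -13/7 (H = -2 + (2/2)/7 = -2 + (2*(1/2))/7 = -2 + (1/7)*1 = -2 + 1/7 = -13/7 ≈ -1.8571)
l(X) = -6/7 (l(X) = -13/7 + 1 = -6/7)
(25/29 + l(9)/(-46)) - 93*(-92) = (25/29 - 6/7/(-46)) - 93*(-92) = (25*(1/29) - 6/7*(-1/46)) + 8556 = (25/29 + 3/161) + 8556 = 4112/4669 + 8556 = 39952076/4669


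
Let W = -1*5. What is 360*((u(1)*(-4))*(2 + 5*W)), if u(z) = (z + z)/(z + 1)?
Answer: 33120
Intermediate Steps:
u(z) = 2*z/(1 + z) (u(z) = (2*z)/(1 + z) = 2*z/(1 + z))
W = -5
360*((u(1)*(-4))*(2 + 5*W)) = 360*(((2*1/(1 + 1))*(-4))*(2 + 5*(-5))) = 360*(((2*1/2)*(-4))*(2 - 25)) = 360*(((2*1*(1/2))*(-4))*(-23)) = 360*((1*(-4))*(-23)) = 360*(-4*(-23)) = 360*92 = 33120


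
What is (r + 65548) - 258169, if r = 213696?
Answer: 21075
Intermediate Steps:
(r + 65548) - 258169 = (213696 + 65548) - 258169 = 279244 - 258169 = 21075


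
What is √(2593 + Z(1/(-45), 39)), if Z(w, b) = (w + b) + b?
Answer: √600970/15 ≈ 51.682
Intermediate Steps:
Z(w, b) = w + 2*b (Z(w, b) = (b + w) + b = w + 2*b)
√(2593 + Z(1/(-45), 39)) = √(2593 + (1/(-45) + 2*39)) = √(2593 + (-1/45 + 78)) = √(2593 + 3509/45) = √(120194/45) = √600970/15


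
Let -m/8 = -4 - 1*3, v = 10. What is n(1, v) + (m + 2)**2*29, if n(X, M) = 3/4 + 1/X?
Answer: 390231/4 ≈ 97558.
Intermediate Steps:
m = 56 (m = -8*(-4 - 1*3) = -8*(-4 - 3) = -8*(-7) = 56)
n(X, M) = 3/4 + 1/X (n(X, M) = 3*(1/4) + 1/X = 3/4 + 1/X)
n(1, v) + (m + 2)**2*29 = (3/4 + 1/1) + (56 + 2)**2*29 = (3/4 + 1) + 58**2*29 = 7/4 + 3364*29 = 7/4 + 97556 = 390231/4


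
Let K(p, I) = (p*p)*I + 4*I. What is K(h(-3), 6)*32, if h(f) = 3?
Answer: 2496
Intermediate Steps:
K(p, I) = 4*I + I*p² (K(p, I) = p²*I + 4*I = I*p² + 4*I = 4*I + I*p²)
K(h(-3), 6)*32 = (6*(4 + 3²))*32 = (6*(4 + 9))*32 = (6*13)*32 = 78*32 = 2496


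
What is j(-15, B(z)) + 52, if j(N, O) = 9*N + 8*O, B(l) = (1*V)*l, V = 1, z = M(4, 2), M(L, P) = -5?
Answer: -123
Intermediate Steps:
z = -5
B(l) = l (B(l) = (1*1)*l = 1*l = l)
j(N, O) = 8*O + 9*N
j(-15, B(z)) + 52 = (8*(-5) + 9*(-15)) + 52 = (-40 - 135) + 52 = -175 + 52 = -123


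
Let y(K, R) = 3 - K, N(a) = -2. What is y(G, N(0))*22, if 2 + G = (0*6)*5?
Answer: 110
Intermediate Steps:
G = -2 (G = -2 + (0*6)*5 = -2 + 0*5 = -2 + 0 = -2)
y(G, N(0))*22 = (3 - 1*(-2))*22 = (3 + 2)*22 = 5*22 = 110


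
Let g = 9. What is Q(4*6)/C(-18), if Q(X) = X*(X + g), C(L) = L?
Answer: -44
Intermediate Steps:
Q(X) = X*(9 + X) (Q(X) = X*(X + 9) = X*(9 + X))
Q(4*6)/C(-18) = ((4*6)*(9 + 4*6))/(-18) = (24*(9 + 24))*(-1/18) = (24*33)*(-1/18) = 792*(-1/18) = -44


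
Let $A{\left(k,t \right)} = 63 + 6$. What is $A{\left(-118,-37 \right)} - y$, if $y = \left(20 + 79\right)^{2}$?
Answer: $-9732$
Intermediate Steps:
$A{\left(k,t \right)} = 69$
$y = 9801$ ($y = 99^{2} = 9801$)
$A{\left(-118,-37 \right)} - y = 69 - 9801 = -9732$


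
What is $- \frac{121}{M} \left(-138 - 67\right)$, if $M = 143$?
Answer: $\frac{2255}{13} \approx 173.46$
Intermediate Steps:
$- \frac{121}{M} \left(-138 - 67\right) = - \frac{121}{143} \left(-138 - 67\right) = \left(-121\right) \frac{1}{143} \left(-205\right) = \left(- \frac{11}{13}\right) \left(-205\right) = \frac{2255}{13}$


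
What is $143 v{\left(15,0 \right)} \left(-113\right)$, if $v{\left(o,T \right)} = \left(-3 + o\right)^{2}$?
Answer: $-2326896$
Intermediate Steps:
$143 v{\left(15,0 \right)} \left(-113\right) = 143 \left(-3 + 15\right)^{2} \left(-113\right) = 143 \cdot 12^{2} \left(-113\right) = 143 \cdot 144 \left(-113\right) = 20592 \left(-113\right) = -2326896$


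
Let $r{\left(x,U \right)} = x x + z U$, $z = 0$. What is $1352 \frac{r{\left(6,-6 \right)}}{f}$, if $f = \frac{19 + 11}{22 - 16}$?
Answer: $\frac{48672}{5} \approx 9734.4$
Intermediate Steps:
$f = 5$ ($f = \frac{30}{6} = 30 \cdot \frac{1}{6} = 5$)
$r{\left(x,U \right)} = x^{2}$ ($r{\left(x,U \right)} = x x + 0 U = x^{2} + 0 = x^{2}$)
$1352 \frac{r{\left(6,-6 \right)}}{f} = 1352 \frac{6^{2}}{5} = 1352 \cdot 36 \cdot \frac{1}{5} = 1352 \cdot \frac{36}{5} = \frac{48672}{5}$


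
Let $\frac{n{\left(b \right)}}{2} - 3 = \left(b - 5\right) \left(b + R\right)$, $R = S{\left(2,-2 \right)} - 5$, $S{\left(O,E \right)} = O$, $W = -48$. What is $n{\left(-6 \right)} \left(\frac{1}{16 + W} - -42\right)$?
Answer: $\frac{68493}{8} \approx 8561.6$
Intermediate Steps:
$R = -3$ ($R = 2 - 5 = -3$)
$n{\left(b \right)} = 6 + 2 \left(-5 + b\right) \left(-3 + b\right)$ ($n{\left(b \right)} = 6 + 2 \left(b - 5\right) \left(b - 3\right) = 6 + 2 \left(-5 + b\right) \left(-3 + b\right)$)
$n{\left(-6 \right)} \left(\frac{1}{16 + W} - -42\right) = \left(36 - -96 + 2 \left(-6\right)^{2}\right) \left(\frac{1}{16 - 48} - -42\right) = \left(36 + 96 + 2 \cdot 36\right) \left(\frac{1}{-32} + 42\right) = \left(36 + 96 + 72\right) \left(- \frac{1}{32} + 42\right) = 204 \cdot \frac{1343}{32} = \frac{68493}{8}$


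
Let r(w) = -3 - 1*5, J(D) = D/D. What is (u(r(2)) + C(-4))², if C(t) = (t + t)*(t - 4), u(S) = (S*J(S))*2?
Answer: 2304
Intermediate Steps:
J(D) = 1
r(w) = -8 (r(w) = -3 - 5 = -8)
u(S) = 2*S (u(S) = (S*1)*2 = S*2 = 2*S)
C(t) = 2*t*(-4 + t) (C(t) = (2*t)*(-4 + t) = 2*t*(-4 + t))
(u(r(2)) + C(-4))² = (2*(-8) + 2*(-4)*(-4 - 4))² = (-16 + 2*(-4)*(-8))² = (-16 + 64)² = 48² = 2304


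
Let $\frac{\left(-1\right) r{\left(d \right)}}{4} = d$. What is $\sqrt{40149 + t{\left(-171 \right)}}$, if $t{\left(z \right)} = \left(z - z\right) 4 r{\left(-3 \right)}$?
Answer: $3 \sqrt{4461} \approx 200.37$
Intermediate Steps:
$r{\left(d \right)} = - 4 d$
$t{\left(z \right)} = 0$ ($t{\left(z \right)} = \left(z - z\right) 4 \left(\left(-4\right) \left(-3\right)\right) = 0 \cdot 4 \cdot 12 = 0 \cdot 12 = 0$)
$\sqrt{40149 + t{\left(-171 \right)}} = \sqrt{40149 + 0} = \sqrt{40149} = 3 \sqrt{4461}$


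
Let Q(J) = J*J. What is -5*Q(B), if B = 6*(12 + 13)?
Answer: -112500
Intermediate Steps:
B = 150 (B = 6*25 = 150)
Q(J) = J**2
-5*Q(B) = -5*150**2 = -5*22500 = -112500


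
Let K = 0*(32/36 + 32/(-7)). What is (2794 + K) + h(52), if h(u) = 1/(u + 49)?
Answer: 282195/101 ≈ 2794.0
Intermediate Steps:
h(u) = 1/(49 + u)
K = 0 (K = 0*(32*(1/36) + 32*(-1/7)) = 0*(8/9 - 32/7) = 0*(-232/63) = 0)
(2794 + K) + h(52) = (2794 + 0) + 1/(49 + 52) = 2794 + 1/101 = 282195/101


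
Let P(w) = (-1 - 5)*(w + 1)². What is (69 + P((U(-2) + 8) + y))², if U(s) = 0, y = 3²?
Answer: 3515625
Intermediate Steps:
y = 9
P(w) = -6*(1 + w)²
(69 + P((U(-2) + 8) + y))² = (69 - 6*(1 + ((0 + 8) + 9))²)² = (69 - 6*(1 + (8 + 9))²)² = (69 - 6*(1 + 17)²)² = (69 - 6*18²)² = (69 - 6*324)² = (69 - 1944)² = (-1875)² = 3515625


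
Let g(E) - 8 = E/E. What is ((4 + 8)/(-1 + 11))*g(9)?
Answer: 54/5 ≈ 10.800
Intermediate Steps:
g(E) = 9 (g(E) = 8 + E/E = 8 + 1 = 9)
((4 + 8)/(-1 + 11))*g(9) = ((4 + 8)/(-1 + 11))*9 = (12/10)*9 = (12*(1/10))*9 = (6/5)*9 = 54/5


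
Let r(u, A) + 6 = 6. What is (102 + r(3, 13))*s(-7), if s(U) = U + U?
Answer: -1428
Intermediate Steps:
r(u, A) = 0 (r(u, A) = -6 + 6 = 0)
s(U) = 2*U
(102 + r(3, 13))*s(-7) = (102 + 0)*(2*(-7)) = 102*(-14) = -1428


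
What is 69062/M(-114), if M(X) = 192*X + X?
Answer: -34531/11001 ≈ -3.1389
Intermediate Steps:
M(X) = 193*X
69062/M(-114) = 69062/((193*(-114))) = 69062/(-22002) = 69062*(-1/22002) = -34531/11001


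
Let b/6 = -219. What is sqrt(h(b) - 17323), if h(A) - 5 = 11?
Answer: 3*I*sqrt(1923) ≈ 131.56*I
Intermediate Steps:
b = -1314 (b = 6*(-219) = -1314)
h(A) = 16 (h(A) = 5 + 11 = 16)
sqrt(h(b) - 17323) = sqrt(16 - 17323) = sqrt(-17307) = 3*I*sqrt(1923)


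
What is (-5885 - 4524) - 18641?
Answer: -29050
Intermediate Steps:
(-5885 - 4524) - 18641 = -10409 - 18641 = -29050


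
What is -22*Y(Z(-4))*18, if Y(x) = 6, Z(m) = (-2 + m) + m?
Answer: -2376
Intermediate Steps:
Z(m) = -2 + 2*m
-22*Y(Z(-4))*18 = -22*6*18 = -132*18 = -2376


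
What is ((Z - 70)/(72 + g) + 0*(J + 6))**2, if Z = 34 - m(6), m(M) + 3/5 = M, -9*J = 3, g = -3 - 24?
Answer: 529/625 ≈ 0.84640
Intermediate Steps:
g = -27
J = -1/3 (J = -1/9*3 = -1/3 ≈ -0.33333)
m(M) = -3/5 + M
Z = 143/5 (Z = 34 - (-3/5 + 6) = 34 - 1*27/5 = 34 - 27/5 = 143/5 ≈ 28.600)
((Z - 70)/(72 + g) + 0*(J + 6))**2 = ((143/5 - 70)/(72 - 27) + 0*(-1/3 + 6))**2 = (-207/5/45 + 0*(17/3))**2 = (-207/5*1/45 + 0)**2 = (-23/25 + 0)**2 = (-23/25)**2 = 529/625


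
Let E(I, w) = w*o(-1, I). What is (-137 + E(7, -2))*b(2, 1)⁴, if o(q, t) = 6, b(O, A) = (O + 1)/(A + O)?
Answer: -149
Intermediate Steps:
b(O, A) = (1 + O)/(A + O)
E(I, w) = 6*w (E(I, w) = w*6 = 6*w)
(-137 + E(7, -2))*b(2, 1)⁴ = (-137 + 6*(-2))*((1 + 2)/(1 + 2))⁴ = (-137 - 12)*(3/3)⁴ = -149*1⁴ = -149*1 = -149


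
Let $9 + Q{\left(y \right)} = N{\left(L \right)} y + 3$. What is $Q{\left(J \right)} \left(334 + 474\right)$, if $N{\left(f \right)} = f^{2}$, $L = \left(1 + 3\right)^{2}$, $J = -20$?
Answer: $-4141808$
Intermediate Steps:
$L = 16$ ($L = 4^{2} = 16$)
$Q{\left(y \right)} = -6 + 256 y$ ($Q{\left(y \right)} = -9 + \left(16^{2} y + 3\right) = -9 + \left(256 y + 3\right) = -9 + \left(3 + 256 y\right) = -6 + 256 y$)
$Q{\left(J \right)} \left(334 + 474\right) = \left(-6 + 256 \left(-20\right)\right) \left(334 + 474\right) = \left(-6 - 5120\right) 808 = \left(-5126\right) 808 = -4141808$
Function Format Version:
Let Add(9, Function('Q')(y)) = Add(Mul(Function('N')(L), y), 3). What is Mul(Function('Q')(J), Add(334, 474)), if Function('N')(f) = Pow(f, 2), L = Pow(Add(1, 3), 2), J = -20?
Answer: -4141808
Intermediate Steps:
L = 16 (L = Pow(4, 2) = 16)
Function('Q')(y) = Add(-6, Mul(256, y)) (Function('Q')(y) = Add(-9, Add(Mul(Pow(16, 2), y), 3)) = Add(-9, Add(Mul(256, y), 3)) = Add(-9, Add(3, Mul(256, y))) = Add(-6, Mul(256, y)))
Mul(Function('Q')(J), Add(334, 474)) = Mul(Add(-6, Mul(256, -20)), Add(334, 474)) = Mul(Add(-6, -5120), 808) = Mul(-5126, 808) = -4141808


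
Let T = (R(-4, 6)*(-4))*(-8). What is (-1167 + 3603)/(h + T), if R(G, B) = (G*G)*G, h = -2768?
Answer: -87/172 ≈ -0.50581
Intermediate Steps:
R(G, B) = G**3 (R(G, B) = G**2*G = G**3)
T = -2048 (T = ((-4)**3*(-4))*(-8) = -64*(-4)*(-8) = 256*(-8) = -2048)
(-1167 + 3603)/(h + T) = (-1167 + 3603)/(-2768 - 2048) = 2436/(-4816) = 2436*(-1/4816) = -87/172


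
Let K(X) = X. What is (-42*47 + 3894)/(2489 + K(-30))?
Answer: 1920/2459 ≈ 0.78081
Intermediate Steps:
(-42*47 + 3894)/(2489 + K(-30)) = (-42*47 + 3894)/(2489 - 30) = (-1974 + 3894)/2459 = 1920*(1/2459) = 1920/2459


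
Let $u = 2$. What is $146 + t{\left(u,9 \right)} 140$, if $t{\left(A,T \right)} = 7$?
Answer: $1126$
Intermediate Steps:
$146 + t{\left(u,9 \right)} 140 = 146 + 7 \cdot 140 = 146 + 980 = 1126$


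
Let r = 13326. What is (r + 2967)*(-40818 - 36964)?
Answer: -1267302126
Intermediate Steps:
(r + 2967)*(-40818 - 36964) = (13326 + 2967)*(-40818 - 36964) = 16293*(-77782) = -1267302126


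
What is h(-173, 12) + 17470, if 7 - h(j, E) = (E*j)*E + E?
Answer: 42377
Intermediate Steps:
h(j, E) = 7 - E - j*E² (h(j, E) = 7 - ((E*j)*E + E) = 7 - (j*E² + E) = 7 - (E + j*E²) = 7 + (-E - j*E²) = 7 - E - j*E²)
h(-173, 12) + 17470 = (7 - 1*12 - 1*(-173)*12²) + 17470 = (7 - 12 - 1*(-173)*144) + 17470 = (7 - 12 + 24912) + 17470 = 24907 + 17470 = 42377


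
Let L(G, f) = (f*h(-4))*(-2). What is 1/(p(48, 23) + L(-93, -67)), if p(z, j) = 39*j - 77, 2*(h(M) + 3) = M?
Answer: 1/150 ≈ 0.0066667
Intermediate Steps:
h(M) = -3 + M/2
p(z, j) = -77 + 39*j
L(G, f) = 10*f (L(G, f) = (f*(-3 + (½)*(-4)))*(-2) = (f*(-3 - 2))*(-2) = (f*(-5))*(-2) = -5*f*(-2) = 10*f)
1/(p(48, 23) + L(-93, -67)) = 1/((-77 + 39*23) + 10*(-67)) = 1/((-77 + 897) - 670) = 1/(820 - 670) = 1/150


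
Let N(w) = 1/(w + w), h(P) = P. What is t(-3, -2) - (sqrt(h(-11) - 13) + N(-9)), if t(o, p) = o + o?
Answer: -107/18 - 2*I*sqrt(6) ≈ -5.9444 - 4.899*I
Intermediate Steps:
t(o, p) = 2*o
N(w) = 1/(2*w)
t(-3, -2) - (sqrt(h(-11) - 13) + N(-9)) = 2*(-3) - (sqrt(-11 - 13) + (1/2)/(-9)) = -6 - (sqrt(-24) + (1/2)*(-1/9)) = -6 - (2*I*sqrt(6) - 1/18) = -6 - (-1/18 + 2*I*sqrt(6)) = -6 + (1/18 - 2*I*sqrt(6)) = -107/18 - 2*I*sqrt(6)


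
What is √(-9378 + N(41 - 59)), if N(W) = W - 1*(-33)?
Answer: I*√9363 ≈ 96.763*I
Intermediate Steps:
N(W) = 33 + W (N(W) = W + 33 = 33 + W)
√(-9378 + N(41 - 59)) = √(-9378 + (33 + (41 - 59))) = √(-9378 + (33 - 18)) = √(-9378 + 15) = √(-9363) = I*√9363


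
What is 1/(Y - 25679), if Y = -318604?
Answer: -1/344283 ≈ -2.9046e-6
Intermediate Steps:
1/(Y - 25679) = 1/(-318604 - 25679) = 1/(-344283) = -1/344283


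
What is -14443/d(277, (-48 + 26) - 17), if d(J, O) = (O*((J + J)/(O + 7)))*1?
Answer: -17776/831 ≈ -21.391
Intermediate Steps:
d(J, O) = 2*J*O/(7 + O) (d(J, O) = (O*((2*J)/(7 + O)))*1 = (O*(2*J/(7 + O)))*1 = (2*J*O/(7 + O))*1 = 2*J*O/(7 + O))
-14443/d(277, (-48 + 26) - 17) = -14443*(7 + ((-48 + 26) - 17))/(554*((-48 + 26) - 17)) = -14443*(7 + (-22 - 17))/(554*(-22 - 17)) = -14443/(2*277*(-39)/(7 - 39)) = -14443/(2*277*(-39)/(-32)) = -14443/(2*277*(-39)*(-1/32)) = -14443/10803/16 = -14443*16/10803 = -17776/831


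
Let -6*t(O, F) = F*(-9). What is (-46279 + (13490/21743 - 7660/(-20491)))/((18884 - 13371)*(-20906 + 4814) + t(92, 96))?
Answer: 20618508914857/39525732818157276 ≈ 0.00052165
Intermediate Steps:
t(O, F) = 3*F/2 (t(O, F) = -F*(-9)/6 = -(-3)*F/2 = 3*F/2)
(-46279 + (13490/21743 - 7660/(-20491)))/((18884 - 13371)*(-20906 + 4814) + t(92, 96)) = (-46279 + (13490/21743 - 7660/(-20491)))/((18884 - 13371)*(-20906 + 4814) + (3/2)*96) = (-46279 + (13490*(1/21743) - 7660*(-1/20491)))/(5513*(-16092) + 144) = (-46279 + (13490/21743 + 7660/20491))/(-88715196 + 144) = (-46279 + 442974970/445535813)/(-88715052) = -20618508914857/445535813*(-1/88715052) = 20618508914857/39525732818157276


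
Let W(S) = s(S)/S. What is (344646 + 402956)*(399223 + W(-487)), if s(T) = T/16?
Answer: 2387679679769/8 ≈ 2.9846e+11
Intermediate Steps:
s(T) = T/16 (s(T) = T*(1/16) = T/16)
W(S) = 1/16 (W(S) = (S/16)/S = 1/16)
(344646 + 402956)*(399223 + W(-487)) = (344646 + 402956)*(399223 + 1/16) = 747602*(6387569/16) = 2387679679769/8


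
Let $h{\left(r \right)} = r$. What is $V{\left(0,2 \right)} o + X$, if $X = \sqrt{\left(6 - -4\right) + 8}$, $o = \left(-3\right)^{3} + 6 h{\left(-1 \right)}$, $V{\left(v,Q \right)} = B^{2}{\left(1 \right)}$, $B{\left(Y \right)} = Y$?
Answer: $-33 + 3 \sqrt{2} \approx -28.757$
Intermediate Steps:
$V{\left(v,Q \right)} = 1$ ($V{\left(v,Q \right)} = 1^{2} = 1$)
$o = -33$ ($o = \left(-3\right)^{3} + 6 \left(-1\right) = -27 - 6 = -33$)
$X = 3 \sqrt{2}$ ($X = \sqrt{\left(6 + 4\right) + 8} = \sqrt{10 + 8} = \sqrt{18} = 3 \sqrt{2} \approx 4.2426$)
$V{\left(0,2 \right)} o + X = 1 \left(-33\right) + 3 \sqrt{2} = -33 + 3 \sqrt{2}$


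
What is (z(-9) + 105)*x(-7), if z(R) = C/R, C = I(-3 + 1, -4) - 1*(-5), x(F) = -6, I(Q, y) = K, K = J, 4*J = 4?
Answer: -626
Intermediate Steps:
J = 1 (J = (1/4)*4 = 1)
K = 1
I(Q, y) = 1
C = 6 (C = 1 - 1*(-5) = 1 + 5 = 6)
z(R) = 6/R
(z(-9) + 105)*x(-7) = (6/(-9) + 105)*(-6) = (6*(-1/9) + 105)*(-6) = (-2/3 + 105)*(-6) = (313/3)*(-6) = -626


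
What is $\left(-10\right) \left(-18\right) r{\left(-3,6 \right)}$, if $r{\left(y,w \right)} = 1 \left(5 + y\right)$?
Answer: $360$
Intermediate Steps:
$r{\left(y,w \right)} = 5 + y$
$\left(-10\right) \left(-18\right) r{\left(-3,6 \right)} = \left(-10\right) \left(-18\right) \left(5 - 3\right) = 180 \cdot 2 = 360$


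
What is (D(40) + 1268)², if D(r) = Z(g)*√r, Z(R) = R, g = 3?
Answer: 1608184 + 15216*√10 ≈ 1.6563e+6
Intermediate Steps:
D(r) = 3*√r
(D(40) + 1268)² = (3*√40 + 1268)² = (3*(2*√10) + 1268)² = (6*√10 + 1268)² = (1268 + 6*√10)²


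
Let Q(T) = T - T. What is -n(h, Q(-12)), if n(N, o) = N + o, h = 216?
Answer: -216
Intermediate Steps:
Q(T) = 0
-n(h, Q(-12)) = -(216 + 0) = -1*216 = -216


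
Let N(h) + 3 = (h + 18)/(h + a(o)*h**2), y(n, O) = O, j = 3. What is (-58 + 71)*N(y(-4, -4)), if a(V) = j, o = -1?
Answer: -767/22 ≈ -34.864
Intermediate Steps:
a(V) = 3
N(h) = -3 + (18 + h)/(h + 3*h**2) (N(h) = -3 + (h + 18)/(h + 3*h**2) = -3 + (18 + h)/(h + 3*h**2))
(-58 + 71)*N(y(-4, -4)) = (-58 + 71)*((18 - 9*(-4)**2 - 2*(-4))/((-4)*(1 + 3*(-4)))) = 13*(-(18 - 9*16 + 8)/(4*(1 - 12))) = 13*(-1/4*(18 - 144 + 8)/(-11)) = 13*(-1/4*(-1/11)*(-118)) = 13*(-59/22) = -767/22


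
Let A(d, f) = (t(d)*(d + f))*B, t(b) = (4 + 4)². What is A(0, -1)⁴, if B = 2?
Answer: 268435456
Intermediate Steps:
t(b) = 64 (t(b) = 8² = 64)
A(d, f) = 128*d + 128*f (A(d, f) = (64*(d + f))*2 = (64*d + 64*f)*2 = 128*d + 128*f)
A(0, -1)⁴ = (128*0 + 128*(-1))⁴ = (0 - 128)⁴ = (-128)⁴ = 268435456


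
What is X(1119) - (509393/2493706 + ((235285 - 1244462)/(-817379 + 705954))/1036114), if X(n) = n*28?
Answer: 2255073647663765851897/71973967525894925 ≈ 31332.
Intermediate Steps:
X(n) = 28*n
X(1119) - (509393/2493706 + ((235285 - 1244462)/(-817379 + 705954))/1036114) = 28*1119 - (509393/2493706 + ((235285 - 1244462)/(-817379 + 705954))/1036114) = 31332 - (509393*(1/2493706) - 1009177/(-111425)*(1/1036114)) = 31332 - (509393/2493706 - 1009177*(-1/111425)*(1/1036114)) = 31332 - (509393/2493706 + (1009177/111425)*(1/1036114)) = 31332 - (509393/2493706 + 1009177/115449002450) = 31332 - 1*14702857573938203/71973967525894925 = 31332 - 14702857573938203/71973967525894925 = 2255073647663765851897/71973967525894925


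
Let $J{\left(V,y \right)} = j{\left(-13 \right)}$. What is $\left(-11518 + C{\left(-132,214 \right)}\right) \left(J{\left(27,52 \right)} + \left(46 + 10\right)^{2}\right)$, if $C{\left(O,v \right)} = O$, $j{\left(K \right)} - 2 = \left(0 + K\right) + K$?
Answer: $-36254800$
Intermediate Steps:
$j{\left(K \right)} = 2 + 2 K$ ($j{\left(K \right)} = 2 + \left(\left(0 + K\right) + K\right) = 2 + \left(K + K\right) = 2 + 2 K$)
$J{\left(V,y \right)} = -24$ ($J{\left(V,y \right)} = 2 + 2 \left(-13\right) = 2 - 26 = -24$)
$\left(-11518 + C{\left(-132,214 \right)}\right) \left(J{\left(27,52 \right)} + \left(46 + 10\right)^{2}\right) = \left(-11518 - 132\right) \left(-24 + \left(46 + 10\right)^{2}\right) = - 11650 \left(-24 + 56^{2}\right) = - 11650 \left(-24 + 3136\right) = \left(-11650\right) 3112 = -36254800$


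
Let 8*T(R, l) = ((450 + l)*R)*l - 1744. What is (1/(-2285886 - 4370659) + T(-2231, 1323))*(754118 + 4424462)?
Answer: -9019819799300587827297/2662618 ≈ -3.3876e+15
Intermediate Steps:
T(R, l) = -218 + R*l*(450 + l)/8 (T(R, l) = (((450 + l)*R)*l - 1744)/8 = ((R*(450 + l))*l - 1744)/8 = (R*l*(450 + l) - 1744)/8 = (-1744 + R*l*(450 + l))/8 = -218 + R*l*(450 + l)/8)
(1/(-2285886 - 4370659) + T(-2231, 1323))*(754118 + 4424462) = (1/(-2285886 - 4370659) + (-218 + (⅛)*(-2231)*1323² + (225/4)*(-2231)*1323))*(754118 + 4424462) = (1/(-6656545) + (-218 + (⅛)*(-2231)*1750329 - 664112925/4))*5178580 = (-1/6656545 + (-218 - 3904983999/8 - 664112925/4))*5178580 = (-1/6656545 - 5233211593/8)*5178580 = -34835108463326193/53252360*5178580 = -9019819799300587827297/2662618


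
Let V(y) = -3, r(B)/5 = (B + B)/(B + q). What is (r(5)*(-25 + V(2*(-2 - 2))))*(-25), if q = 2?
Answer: 5000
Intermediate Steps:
r(B) = 10*B/(2 + B) (r(B) = 5*((B + B)/(B + 2)) = 5*((2*B)/(2 + B)) = 5*(2*B/(2 + B)) = 10*B/(2 + B))
(r(5)*(-25 + V(2*(-2 - 2))))*(-25) = ((10*5/(2 + 5))*(-25 - 3))*(-25) = ((10*5/7)*(-28))*(-25) = ((10*5*(⅐))*(-28))*(-25) = ((50/7)*(-28))*(-25) = -200*(-25) = 5000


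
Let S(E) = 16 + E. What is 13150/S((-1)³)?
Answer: 2630/3 ≈ 876.67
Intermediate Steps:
13150/S((-1)³) = 13150/(16 + (-1)³) = 13150/(16 - 1) = 13150/15 = 13150*(1/15) = 2630/3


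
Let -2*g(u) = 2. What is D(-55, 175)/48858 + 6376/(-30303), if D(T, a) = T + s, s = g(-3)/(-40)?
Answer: -4175793539/19740586320 ≈ -0.21153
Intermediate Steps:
g(u) = -1 (g(u) = -1/2*2 = -1)
s = 1/40 (s = -1/(-40) = -1*(-1/40) = 1/40 ≈ 0.025000)
D(T, a) = 1/40 + T (D(T, a) = T + 1/40 = 1/40 + T)
D(-55, 175)/48858 + 6376/(-30303) = (1/40 - 55)/48858 + 6376/(-30303) = -2199/40*1/48858 + 6376*(-1/30303) = -733/651440 - 6376/30303 = -4175793539/19740586320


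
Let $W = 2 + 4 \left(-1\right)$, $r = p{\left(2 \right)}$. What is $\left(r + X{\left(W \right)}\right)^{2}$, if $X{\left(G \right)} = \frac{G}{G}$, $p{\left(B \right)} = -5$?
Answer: $16$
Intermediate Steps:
$r = -5$
$W = -2$ ($W = 2 - 4 = -2$)
$X{\left(G \right)} = 1$
$\left(r + X{\left(W \right)}\right)^{2} = \left(-5 + 1\right)^{2} = \left(-4\right)^{2} = 16$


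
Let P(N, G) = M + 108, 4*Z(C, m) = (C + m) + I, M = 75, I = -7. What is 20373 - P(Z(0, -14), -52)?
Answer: 20190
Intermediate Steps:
Z(C, m) = -7/4 + C/4 + m/4 (Z(C, m) = ((C + m) - 7)/4 = (-7 + C + m)/4 = -7/4 + C/4 + m/4)
P(N, G) = 183 (P(N, G) = 75 + 108 = 183)
20373 - P(Z(0, -14), -52) = 20373 - 1*183 = 20373 - 183 = 20190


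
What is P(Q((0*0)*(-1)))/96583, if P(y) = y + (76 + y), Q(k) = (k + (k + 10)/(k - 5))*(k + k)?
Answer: 76/96583 ≈ 0.00078689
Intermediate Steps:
Q(k) = 2*k*(k + (10 + k)/(-5 + k)) (Q(k) = (k + (10 + k)/(-5 + k))*(2*k) = 2*k*(k + (10 + k)/(-5 + k)))
P(y) = 76 + 2*y
P(Q((0*0)*(-1)))/96583 = (76 + 2*(2*((0*0)*(-1))*(10 + ((0*0)*(-1))² - 4*0*0*(-1))/(-5 + (0*0)*(-1))))/96583 = (76 + 2*(2*(0*(-1))*(10 + (0*(-1))² - 0*(-1))/(-5 + 0*(-1))))*(1/96583) = (76 + 2*(2*0*(10 + 0² - 4*0)/(-5 + 0)))*(1/96583) = (76 + 2*(2*0*(10 + 0 + 0)/(-5)))*(1/96583) = (76 + 2*(2*0*(-⅕)*10))*(1/96583) = (76 + 2*0)*(1/96583) = (76 + 0)*(1/96583) = 76*(1/96583) = 76/96583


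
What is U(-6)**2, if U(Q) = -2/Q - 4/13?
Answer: 1/1521 ≈ 0.00065746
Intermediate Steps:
U(Q) = -4/13 - 2/Q (U(Q) = -2/Q - 4*1/13 = -2/Q - 4/13 = -4/13 - 2/Q)
U(-6)**2 = (-4/13 - 2/(-6))**2 = (-4/13 - 2*(-1/6))**2 = (-4/13 + 1/3)**2 = (1/39)**2 = 1/1521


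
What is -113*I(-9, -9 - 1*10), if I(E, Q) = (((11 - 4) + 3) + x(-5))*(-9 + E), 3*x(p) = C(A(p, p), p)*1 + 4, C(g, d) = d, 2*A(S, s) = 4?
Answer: 19662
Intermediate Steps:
A(S, s) = 2 (A(S, s) = (½)*4 = 2)
x(p) = 4/3 + p/3 (x(p) = (p*1 + 4)/3 = (p + 4)/3 = (4 + p)/3 = 4/3 + p/3)
I(E, Q) = -87 + 29*E/3 (I(E, Q) = (((11 - 4) + 3) + (4/3 + (⅓)*(-5)))*(-9 + E) = ((7 + 3) + (4/3 - 5/3))*(-9 + E) = (10 - ⅓)*(-9 + E) = 29*(-9 + E)/3 = -87 + 29*E/3)
-113*I(-9, -9 - 1*10) = -113*(-87 + (29/3)*(-9)) = -113*(-87 - 87) = -113*(-174) = 19662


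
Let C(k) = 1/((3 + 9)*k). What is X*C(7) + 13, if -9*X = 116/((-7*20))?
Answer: 344009/26460 ≈ 13.001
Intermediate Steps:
X = 29/315 (X = -116/(9*((-7*20))) = -116/(9*(-140)) = -116*(-1)/(9*140) = -⅑*(-29/35) = 29/315 ≈ 0.092063)
C(k) = 1/(12*k)
X*C(7) + 13 = 29*((1/12)/7)/315 + 13 = 29*((1/12)*(⅐))/315 + 13 = (29/315)*(1/84) + 13 = 29/26460 + 13 = 344009/26460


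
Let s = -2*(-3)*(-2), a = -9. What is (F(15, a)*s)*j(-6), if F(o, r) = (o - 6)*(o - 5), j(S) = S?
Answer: 6480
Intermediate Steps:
F(o, r) = (-6 + o)*(-5 + o)
s = -12 (s = 6*(-2) = -12)
(F(15, a)*s)*j(-6) = ((30 + 15² - 11*15)*(-12))*(-6) = ((30 + 225 - 165)*(-12))*(-6) = (90*(-12))*(-6) = -1080*(-6) = 6480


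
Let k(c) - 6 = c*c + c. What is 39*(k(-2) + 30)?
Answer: 1482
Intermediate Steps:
k(c) = 6 + c + c² (k(c) = 6 + (c*c + c) = 6 + (c² + c) = 6 + (c + c²) = 6 + c + c²)
39*(k(-2) + 30) = 39*((6 - 2 + (-2)²) + 30) = 39*((6 - 2 + 4) + 30) = 39*(8 + 30) = 39*38 = 1482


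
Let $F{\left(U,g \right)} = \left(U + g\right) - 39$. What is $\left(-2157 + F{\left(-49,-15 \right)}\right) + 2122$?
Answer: $-138$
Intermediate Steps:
$F{\left(U,g \right)} = -39 + U + g$
$\left(-2157 + F{\left(-49,-15 \right)}\right) + 2122 = \left(-2157 - 103\right) + 2122 = -2260 + 2122 = -138$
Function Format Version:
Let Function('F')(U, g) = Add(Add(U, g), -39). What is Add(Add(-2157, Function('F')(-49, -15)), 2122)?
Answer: -138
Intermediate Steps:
Function('F')(U, g) = Add(-39, U, g)
Add(Add(-2157, Function('F')(-49, -15)), 2122) = Add(Add(-2157, Add(-39, -49, -15)), 2122) = Add(Add(-2157, -103), 2122) = Add(-2260, 2122) = -138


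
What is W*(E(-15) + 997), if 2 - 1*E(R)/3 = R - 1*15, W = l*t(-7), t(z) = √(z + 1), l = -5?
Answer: -5465*I*√6 ≈ -13386.0*I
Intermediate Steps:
t(z) = √(1 + z)
W = -5*I*√6 (W = -5*√(1 - 7) = -5*I*√6 ≈ -12.247*I)
E(R) = 51 - 3*R (E(R) = 6 - 3*(R - 1*15) = 6 - 3*(R - 15) = 6 - 3*(-15 + R) = 6 + (45 - 3*R) = 51 - 3*R)
W*(E(-15) + 997) = (-5*I*√6)*((51 - 3*(-15)) + 997) = (-5*I*√6)*((51 + 45) + 997) = (-5*I*√6)*(96 + 997) = -5*I*√6*1093 = -5465*I*√6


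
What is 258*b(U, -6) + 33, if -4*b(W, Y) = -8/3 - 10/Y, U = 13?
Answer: 195/2 ≈ 97.500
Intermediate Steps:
b(W, Y) = ⅔ + 5/(2*Y) (b(W, Y) = -(-8/3 - 10/Y)/4 = ⅔ + 5/(2*Y))
258*b(U, -6) + 33 = 258*((⅙)*(15 + 4*(-6))/(-6)) + 33 = 258*((⅙)*(-⅙)*(15 - 24)) + 33 = 258*((⅙)*(-⅙)*(-9)) + 33 = 258*(¼) + 33 = 129/2 + 33 = 195/2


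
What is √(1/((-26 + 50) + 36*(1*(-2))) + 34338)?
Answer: √4944669/12 ≈ 185.31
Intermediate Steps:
√(1/((-26 + 50) + 36*(1*(-2))) + 34338) = √(1/(24 + 36*(-2)) + 34338) = √(1/(24 - 72) + 34338) = √(1/(-48) + 34338) = √(-1/48 + 34338) = √(1648223/48) = √4944669/12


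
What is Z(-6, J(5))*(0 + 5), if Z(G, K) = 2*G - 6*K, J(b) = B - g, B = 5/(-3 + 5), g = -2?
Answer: -195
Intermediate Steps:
B = 5/2 ≈ 2.5000
J(b) = 9/2 (J(b) = 5/2 - 1*(-2) = 5/2 + 2 = 9/2)
Z(G, K) = -6*K + 2*G
Z(-6, J(5))*(0 + 5) = (-6*9/2 + 2*(-6))*(0 + 5) = (-27 - 12)*5 = -39*5 = -195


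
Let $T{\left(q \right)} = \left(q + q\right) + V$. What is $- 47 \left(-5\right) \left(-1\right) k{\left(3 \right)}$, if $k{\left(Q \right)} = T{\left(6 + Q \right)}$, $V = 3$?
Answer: $-4935$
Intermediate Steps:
$T{\left(q \right)} = 3 + 2 q$ ($T{\left(q \right)} = \left(q + q\right) + 3 = 2 q + 3 = 3 + 2 q$)
$k{\left(Q \right)} = 15 + 2 Q$ ($k{\left(Q \right)} = 3 + 2 \left(6 + Q\right) = 3 + \left(12 + 2 Q\right) = 15 + 2 Q$)
$- 47 \left(-5\right) \left(-1\right) k{\left(3 \right)} = - 47 \left(-5\right) \left(-1\right) \left(15 + 2 \cdot 3\right) = - 47 \cdot 5 \left(15 + 6\right) = - 47 \cdot 5 \cdot 21 = \left(-47\right) 105 = -4935$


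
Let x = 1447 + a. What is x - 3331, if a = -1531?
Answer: -3415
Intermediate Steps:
x = -84 (x = 1447 - 1531 = -84)
x - 3331 = -84 - 3331 = -3415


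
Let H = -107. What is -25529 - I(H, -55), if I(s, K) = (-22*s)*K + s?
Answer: 104048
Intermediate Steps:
I(s, K) = s - 22*K*s (I(s, K) = -22*K*s + s = s - 22*K*s)
-25529 - I(H, -55) = -25529 - (-107)*(1 - 22*(-55)) = -25529 - (-107)*(1 + 1210) = -25529 - (-107)*1211 = -25529 - 1*(-129577) = -25529 + 129577 = 104048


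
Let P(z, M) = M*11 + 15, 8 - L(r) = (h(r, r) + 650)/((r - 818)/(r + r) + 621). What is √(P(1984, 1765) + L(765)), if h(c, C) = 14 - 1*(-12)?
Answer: √17544656249008342/950077 ≈ 139.42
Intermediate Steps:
h(c, C) = 26 (h(c, C) = 14 + 12 = 26)
L(r) = 8 - 676/(621 + (-818 + r)/(2*r)) (L(r) = 8 - (26 + 650)/((r - 818)/(r + r) + 621) = 8 - 676/((-818 + r)/((2*r)) + 621) = 8 - 676/((-818 + r)*(1/(2*r)) + 621) = 8 - 676/((-818 + r)/(2*r) + 621) = 8 - 676/(621 + (-818 + r)/(2*r)))
P(z, M) = 15 + 11*M (P(z, M) = 11*M + 15 = 15 + 11*M)
√(P(1984, 1765) + L(765)) = √((15 + 11*1765) + 16*(-409 + 537*765)/(-818 + 1243*765)) = √((15 + 19415) + 16*(-409 + 410805)/(-818 + 950895)) = √(19430 + 16*410396/950077) = √(19430 + 16*(1/950077)*410396) = √(19430 + 6566336/950077) = √(18466562446/950077) = √17544656249008342/950077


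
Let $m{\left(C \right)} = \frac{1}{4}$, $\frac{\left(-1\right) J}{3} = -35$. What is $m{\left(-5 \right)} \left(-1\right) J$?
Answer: $- \frac{105}{4} \approx -26.25$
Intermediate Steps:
$J = 105$ ($J = \left(-3\right) \left(-35\right) = 105$)
$m{\left(C \right)} = \frac{1}{4}$
$m{\left(-5 \right)} \left(-1\right) J = \frac{1}{4} \left(-1\right) 105 = \left(- \frac{1}{4}\right) 105 = - \frac{105}{4}$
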